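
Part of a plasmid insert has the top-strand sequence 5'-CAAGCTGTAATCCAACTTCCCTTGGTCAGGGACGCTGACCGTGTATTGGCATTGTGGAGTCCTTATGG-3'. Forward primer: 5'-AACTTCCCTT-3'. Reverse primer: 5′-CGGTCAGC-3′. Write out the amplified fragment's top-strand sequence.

The forward primer matches the template at positions 14–23.
The reverse primer's reverse complement is GCTGACCG, which matches the template at positions 34–41.
The product is the template from position 14 through 41 (28 bp).

5'-AACTTCCCTTGGTCAGGGACGCTGACCG-3'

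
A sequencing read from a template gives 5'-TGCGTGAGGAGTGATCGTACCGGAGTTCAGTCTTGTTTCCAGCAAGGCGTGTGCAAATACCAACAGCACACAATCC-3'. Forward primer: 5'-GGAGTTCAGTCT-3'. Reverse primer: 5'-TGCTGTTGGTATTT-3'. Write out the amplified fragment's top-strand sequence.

5'-GGAGTTCAGTCTTGTTTCCAGCAAGGCGTGTGCAAATACCAACAGCA-3'

The forward primer matches the template at positions 22–33.
Reverse complement of the reverse primer: AAATACCAACAGCA. This occurs on the top strand at positions 55–68.
The product is the template from position 22 through 68 (47 bp).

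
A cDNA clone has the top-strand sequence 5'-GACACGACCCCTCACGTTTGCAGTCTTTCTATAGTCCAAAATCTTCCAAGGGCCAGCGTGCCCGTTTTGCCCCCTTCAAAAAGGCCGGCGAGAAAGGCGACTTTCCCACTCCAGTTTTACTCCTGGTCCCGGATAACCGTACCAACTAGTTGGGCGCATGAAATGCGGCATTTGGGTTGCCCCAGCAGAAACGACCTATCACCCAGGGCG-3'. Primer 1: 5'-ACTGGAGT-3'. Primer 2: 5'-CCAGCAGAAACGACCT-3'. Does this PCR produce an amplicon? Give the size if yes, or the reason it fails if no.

No product — the primers' 3' ends point away from each other.

Primer 1 (ACTGGAGT) has reverse complement ACTCCAGT, which matches the top strand at positions 108–115; primer 1 anneals to the top strand there with its 3' end pointing upstream toward position 108.
Primer 2 (CCAGCAGAAACGACCT) matches the top strand directly at positions 182–197; it anneals to the bottom strand with its 3' end pointing downstream toward position 197.
The 3' ends diverge (primer 1 extends toward position 1, primer 2 toward position 210), so the primers never converge on a shared product.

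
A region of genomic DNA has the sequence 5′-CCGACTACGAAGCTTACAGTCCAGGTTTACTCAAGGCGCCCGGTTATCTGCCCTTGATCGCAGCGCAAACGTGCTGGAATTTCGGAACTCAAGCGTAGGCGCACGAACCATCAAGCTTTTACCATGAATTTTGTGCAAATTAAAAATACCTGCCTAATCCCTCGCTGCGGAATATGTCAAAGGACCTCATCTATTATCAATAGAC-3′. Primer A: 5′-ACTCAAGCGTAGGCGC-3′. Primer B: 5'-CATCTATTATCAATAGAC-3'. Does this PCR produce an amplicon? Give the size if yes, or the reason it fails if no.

Primer A (ACTCAAGCGTAGGCGC) matches the top strand at positions 87–102 (3' end points downstream).
Primer B (CATCTATTATCAATAGAC) also matches the top strand directly, at positions 188–205 — its reverse complement GTCTATTGATAATAGATG is not present.
Both primers anneal to the bottom strand with 3' ends pointing the same way, so neither can prime synthesis back toward the other.

No product — both primers anneal to the same strand and extend in the same direction.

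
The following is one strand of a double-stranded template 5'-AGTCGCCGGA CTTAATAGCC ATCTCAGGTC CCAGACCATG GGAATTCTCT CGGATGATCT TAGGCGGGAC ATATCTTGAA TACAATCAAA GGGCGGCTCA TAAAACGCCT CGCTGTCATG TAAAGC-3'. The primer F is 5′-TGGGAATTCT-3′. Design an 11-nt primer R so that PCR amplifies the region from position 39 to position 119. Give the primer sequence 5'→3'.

The product's 3' end on the top strand is position 119.
The reverse primer anneals to the top strand over positions 109–119, i.e. to CTCGCTGTCAT.
Its sequence written 5'→3' is the reverse complement: ATGACAGCGAG.

5'-ATGACAGCGAG-3'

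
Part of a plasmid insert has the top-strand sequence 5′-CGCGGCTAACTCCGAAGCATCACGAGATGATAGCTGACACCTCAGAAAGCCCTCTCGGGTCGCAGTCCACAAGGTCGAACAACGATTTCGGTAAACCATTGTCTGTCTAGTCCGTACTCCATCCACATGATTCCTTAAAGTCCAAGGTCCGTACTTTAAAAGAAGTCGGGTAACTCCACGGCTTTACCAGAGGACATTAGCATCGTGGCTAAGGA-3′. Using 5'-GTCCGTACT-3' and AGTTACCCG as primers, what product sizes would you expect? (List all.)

The forward primer GTCCGTACT matches the top strand at positions 110–118, 147–155.
The reverse primer's reverse complement is CGGGTAACT, matching at positions 167–175.
Each forward site pairs with the reverse site to give a product ending at position 175: sizes 66, 29 bp.

66 bp, 29 bp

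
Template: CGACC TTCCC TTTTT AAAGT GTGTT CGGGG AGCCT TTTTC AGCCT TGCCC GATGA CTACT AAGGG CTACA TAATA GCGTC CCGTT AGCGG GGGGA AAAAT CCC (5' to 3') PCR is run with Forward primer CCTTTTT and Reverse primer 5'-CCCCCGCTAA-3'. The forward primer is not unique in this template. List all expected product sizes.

85 bp, 61 bp

The forward primer CCTTTTT matches the top strand at positions 9–15, 33–39.
The reverse primer's reverse complement is TTAGCGGGGG, matching at positions 84–93.
Each forward site pairs with the reverse site to give a product ending at position 93: sizes 85, 61 bp.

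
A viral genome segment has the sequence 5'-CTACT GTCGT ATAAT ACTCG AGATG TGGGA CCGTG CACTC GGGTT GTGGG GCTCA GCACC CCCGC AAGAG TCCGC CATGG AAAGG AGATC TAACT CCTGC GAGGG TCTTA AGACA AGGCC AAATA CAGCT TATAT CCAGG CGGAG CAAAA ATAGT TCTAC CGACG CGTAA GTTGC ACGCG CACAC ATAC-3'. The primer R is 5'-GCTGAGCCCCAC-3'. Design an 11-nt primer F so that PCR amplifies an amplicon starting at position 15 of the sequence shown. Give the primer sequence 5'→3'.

5'-TACTCGAGATG-3'

The reverse primer's reverse complement GTGGGGCTCAGC matches the template at positions 46–57; the product starts at position 15.
The forward primer is identical to the top strand over positions 15–25: TACTCGAGATG.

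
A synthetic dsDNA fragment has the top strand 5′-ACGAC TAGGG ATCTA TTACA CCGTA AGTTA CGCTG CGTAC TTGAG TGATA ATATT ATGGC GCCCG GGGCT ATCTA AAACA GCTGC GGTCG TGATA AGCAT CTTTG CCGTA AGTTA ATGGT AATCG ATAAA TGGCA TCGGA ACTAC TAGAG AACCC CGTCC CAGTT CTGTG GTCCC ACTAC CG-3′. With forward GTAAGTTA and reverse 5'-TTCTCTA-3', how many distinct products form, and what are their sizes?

The forward primer GTAAGTTA matches the top strand at positions 23–30, 108–115.
The reverse primer's reverse complement is TAGAGAA, matching at positions 146–152.
Each forward site pairs with the reverse site to give a product ending at position 152: sizes 130, 45 bp.

Two products: 130 bp, 45 bp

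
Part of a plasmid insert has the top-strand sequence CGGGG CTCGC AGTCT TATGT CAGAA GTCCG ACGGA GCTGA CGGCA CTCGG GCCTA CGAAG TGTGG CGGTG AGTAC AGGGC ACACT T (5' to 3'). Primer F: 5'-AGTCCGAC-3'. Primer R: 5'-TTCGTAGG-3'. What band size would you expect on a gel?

Scanning the template, AGTCCGAC occurs at positions 25–32; this primer anneals to the bottom strand there with its 3' end pointing downstream.
The reverse primer's reverse complement is CCTACGAA, which matches the template at positions 52–59.
The product runs from position 25 to position 59, so its length is 59 − 25 + 1 = 35 bp.

35 bp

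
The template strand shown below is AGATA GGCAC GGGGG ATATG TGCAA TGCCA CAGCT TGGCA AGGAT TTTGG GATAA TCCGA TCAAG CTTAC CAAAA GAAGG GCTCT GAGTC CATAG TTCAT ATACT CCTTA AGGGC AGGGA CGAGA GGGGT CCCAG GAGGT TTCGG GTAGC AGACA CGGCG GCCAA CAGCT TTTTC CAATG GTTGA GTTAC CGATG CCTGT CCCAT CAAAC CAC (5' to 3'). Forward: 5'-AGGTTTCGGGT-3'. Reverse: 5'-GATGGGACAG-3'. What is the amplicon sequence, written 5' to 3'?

5'-AGGTTTCGGGTAGCAGACACGGCGGCCAACAGCTTTTTCCAATGGTTGAGTTACCGATGCCTGTCCCATC-3'

Scanning the template, AGGTTTCGGGT occurs at positions 137–147; this primer anneals to the bottom strand there with its 3' end pointing downstream.
Taking the reverse complement of GATGGGACAG gives CTGTCCCATC, found at positions 197–206 on the template; the primer anneals here to the top strand with its 3' end pointing upstream.
The product is the template from position 137 through 206 (70 bp).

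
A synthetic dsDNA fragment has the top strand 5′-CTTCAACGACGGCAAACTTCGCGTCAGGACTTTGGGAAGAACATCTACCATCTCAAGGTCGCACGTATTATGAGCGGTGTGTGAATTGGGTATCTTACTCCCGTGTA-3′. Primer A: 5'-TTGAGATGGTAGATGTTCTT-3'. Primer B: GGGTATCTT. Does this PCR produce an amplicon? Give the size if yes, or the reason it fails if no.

No product — the primers' 3' ends point away from each other.

Primer A (TTGAGATGGTAGATGTTCTT) has reverse complement AAGAACATCTACCATCTCAA, which matches the top strand at positions 37–56; primer A anneals to the top strand there with its 3' end pointing upstream toward position 37.
Primer B (GGGTATCTT) matches the top strand directly at positions 88–96; it anneals to the bottom strand with its 3' end pointing downstream toward position 96.
The 3' ends diverge (primer A extends toward position 1, primer B toward position 107), so the primers never converge on a shared product.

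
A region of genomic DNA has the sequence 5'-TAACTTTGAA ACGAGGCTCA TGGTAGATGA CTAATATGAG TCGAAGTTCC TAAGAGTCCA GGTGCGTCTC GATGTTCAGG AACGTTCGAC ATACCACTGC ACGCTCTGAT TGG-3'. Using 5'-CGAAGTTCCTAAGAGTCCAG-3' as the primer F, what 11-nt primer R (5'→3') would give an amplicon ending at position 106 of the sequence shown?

The forward primer binds at positions 42–61; the product's 3' end on the top strand is position 106.
The reverse primer anneals to the top strand over positions 96–106, i.e. to ACTGCACGCTC.
Its sequence written 5'→3' is the reverse complement: GAGCGTGCAGT.

5'-GAGCGTGCAGT-3'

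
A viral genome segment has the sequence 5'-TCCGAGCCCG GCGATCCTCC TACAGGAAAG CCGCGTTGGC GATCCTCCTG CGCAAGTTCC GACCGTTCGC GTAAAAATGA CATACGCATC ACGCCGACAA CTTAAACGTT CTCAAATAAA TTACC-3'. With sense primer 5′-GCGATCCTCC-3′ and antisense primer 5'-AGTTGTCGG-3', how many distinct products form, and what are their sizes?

Two products: 92 bp, 64 bp

The forward primer GCGATCCTCC matches the top strand at positions 11–20, 39–48.
The reverse primer's reverse complement is CCGACAACT, matching at positions 94–102.
Each forward site pairs with the reverse site to give a product ending at position 102: sizes 92, 64 bp.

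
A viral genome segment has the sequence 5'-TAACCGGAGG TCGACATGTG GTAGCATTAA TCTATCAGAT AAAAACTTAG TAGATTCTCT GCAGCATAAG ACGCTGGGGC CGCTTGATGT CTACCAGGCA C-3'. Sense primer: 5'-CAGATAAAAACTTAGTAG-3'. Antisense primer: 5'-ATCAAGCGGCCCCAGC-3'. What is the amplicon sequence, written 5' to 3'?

5'-CAGATAAAAACTTAGTAGATTCTCTGCAGCATAAGACGCTGGGGCCGCTTGAT-3'

The forward primer matches the template at positions 36–53.
Reverse complement of the reverse primer: GCTGGGGCCGCTTGAT. This occurs on the top strand at positions 73–88.
The product is the template from position 36 through 88 (53 bp).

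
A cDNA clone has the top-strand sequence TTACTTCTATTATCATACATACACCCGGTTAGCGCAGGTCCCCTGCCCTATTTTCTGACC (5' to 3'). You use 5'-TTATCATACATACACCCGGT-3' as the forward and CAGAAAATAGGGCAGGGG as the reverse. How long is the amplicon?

The forward primer matches the template at positions 10–29.
Reverse complement of the reverse primer: CCCCTGCCCTATTTTCTG. This occurs on the top strand at positions 40–57.
Product length = (reverse-primer end) − (forward-primer start) + 1 = 57 − 10 + 1 = 48 bp.

48 bp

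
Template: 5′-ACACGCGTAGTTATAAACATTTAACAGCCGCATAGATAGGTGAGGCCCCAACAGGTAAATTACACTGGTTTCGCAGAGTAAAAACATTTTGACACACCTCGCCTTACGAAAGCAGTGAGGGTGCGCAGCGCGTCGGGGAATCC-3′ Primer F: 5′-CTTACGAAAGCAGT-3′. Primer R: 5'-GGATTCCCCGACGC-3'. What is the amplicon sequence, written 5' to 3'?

Forward primer CTTACGAAAGCAGT is found on the top strand at positions 103–116.
The reverse primer's reverse complement is GCGTCGGGGAATCC, which matches the template at positions 130–143.
The product is the template from position 103 through 143 (41 bp).

5'-CTTACGAAAGCAGTGAGGGTGCGCAGCGCGTCGGGGAATCC-3'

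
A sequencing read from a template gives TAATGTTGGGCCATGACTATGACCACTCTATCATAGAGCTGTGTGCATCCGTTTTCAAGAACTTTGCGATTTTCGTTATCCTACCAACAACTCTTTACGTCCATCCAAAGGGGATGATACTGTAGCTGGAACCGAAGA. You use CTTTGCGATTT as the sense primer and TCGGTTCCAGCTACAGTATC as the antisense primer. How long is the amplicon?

74 bp

The forward primer matches the template at positions 62–72.
The reverse primer's reverse complement is GATACTGTAGCTGGAACCGA, which matches the template at positions 116–135.
Product length = (reverse-primer end) − (forward-primer start) + 1 = 135 − 62 + 1 = 74 bp.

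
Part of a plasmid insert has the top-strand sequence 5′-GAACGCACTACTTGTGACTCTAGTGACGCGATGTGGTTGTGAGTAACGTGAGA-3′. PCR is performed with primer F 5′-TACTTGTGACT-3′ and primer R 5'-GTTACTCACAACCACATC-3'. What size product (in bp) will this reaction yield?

39 bp

Forward primer TACTTGTGACT is found on the top strand at positions 9–19.
Reverse complement of the reverse primer: GATGTGGTTGTGAGTAAC. This occurs on the top strand at positions 30–47.
The product runs from position 9 to position 47, so its length is 47 − 9 + 1 = 39 bp.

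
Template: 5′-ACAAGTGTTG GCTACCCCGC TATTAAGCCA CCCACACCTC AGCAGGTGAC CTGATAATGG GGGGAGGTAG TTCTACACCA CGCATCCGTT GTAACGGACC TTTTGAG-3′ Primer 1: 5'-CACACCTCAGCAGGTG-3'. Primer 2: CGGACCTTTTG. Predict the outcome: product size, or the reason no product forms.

Primer 1 (CACACCTCAGCAGGTG) matches the top strand at positions 33–48 (3' end points downstream).
Primer 2 (CGGACCTTTTG) also matches the top strand directly, at positions 95–105 — its reverse complement CAAAAGGTCCG is not present.
Both primers anneal to the bottom strand with 3' ends pointing the same way, so neither can prime synthesis back toward the other.

No product — both primers anneal to the same strand and extend in the same direction.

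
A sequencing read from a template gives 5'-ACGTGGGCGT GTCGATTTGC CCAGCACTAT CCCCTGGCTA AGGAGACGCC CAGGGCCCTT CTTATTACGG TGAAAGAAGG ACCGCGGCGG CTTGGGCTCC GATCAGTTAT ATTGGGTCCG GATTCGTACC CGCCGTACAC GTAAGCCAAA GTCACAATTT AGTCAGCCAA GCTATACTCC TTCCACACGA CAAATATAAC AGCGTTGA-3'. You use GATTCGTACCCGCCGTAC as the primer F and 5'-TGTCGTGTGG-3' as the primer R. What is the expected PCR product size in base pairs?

72 bp

Forward primer GATTCGTACCCGCCGTAC is found on the top strand at positions 121–138.
The reverse primer's reverse complement is CCACACGACA, which matches the template at positions 183–192.
Product length = (reverse-primer end) − (forward-primer start) + 1 = 192 − 121 + 1 = 72 bp.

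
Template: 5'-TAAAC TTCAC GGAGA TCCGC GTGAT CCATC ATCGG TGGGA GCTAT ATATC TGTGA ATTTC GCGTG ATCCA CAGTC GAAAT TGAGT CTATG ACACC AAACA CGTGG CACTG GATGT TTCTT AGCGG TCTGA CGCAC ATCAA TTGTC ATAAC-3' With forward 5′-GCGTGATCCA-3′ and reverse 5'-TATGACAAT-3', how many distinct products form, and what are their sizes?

Two products: 130 bp, 88 bp

The forward primer GCGTGATCCA matches the top strand at positions 19–28, 61–70.
The reverse primer's reverse complement is ATTGTCATA, matching at positions 140–148.
Each forward site pairs with the reverse site to give a product ending at position 148: sizes 130, 88 bp.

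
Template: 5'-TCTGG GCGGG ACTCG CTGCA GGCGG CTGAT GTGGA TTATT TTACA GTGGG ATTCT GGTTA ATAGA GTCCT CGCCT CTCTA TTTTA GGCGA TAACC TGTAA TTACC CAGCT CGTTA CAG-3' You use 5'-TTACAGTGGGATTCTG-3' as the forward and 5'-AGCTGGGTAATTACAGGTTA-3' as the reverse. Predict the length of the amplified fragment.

70 bp

Scanning the template, TTACAGTGGGATTCTG occurs at positions 41–56; this primer anneals to the bottom strand there with its 3' end pointing downstream.
Taking the reverse complement of AGCTGGGTAATTACAGGTTA gives TAACCTGTAATTACCCAGCT, found at positions 91–110 on the template; the primer anneals here to the top strand with its 3' end pointing upstream.
Amplicon spans positions 41–110: 70 bp.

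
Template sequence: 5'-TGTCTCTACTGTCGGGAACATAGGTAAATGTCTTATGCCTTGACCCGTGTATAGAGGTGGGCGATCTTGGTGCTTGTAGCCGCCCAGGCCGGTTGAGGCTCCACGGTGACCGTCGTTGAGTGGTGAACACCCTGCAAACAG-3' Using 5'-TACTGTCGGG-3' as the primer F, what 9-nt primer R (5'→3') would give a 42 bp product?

5'-ACGGGTCAA-3'

The forward primer binds at positions 7–16, so a 42 bp product ends at position 7 + 42 − 1 = 48.
The reverse primer anneals to the top strand over positions 40–48, i.e. to TTGACCCGT.
Its sequence written 5'→3' is the reverse complement: ACGGGTCAA.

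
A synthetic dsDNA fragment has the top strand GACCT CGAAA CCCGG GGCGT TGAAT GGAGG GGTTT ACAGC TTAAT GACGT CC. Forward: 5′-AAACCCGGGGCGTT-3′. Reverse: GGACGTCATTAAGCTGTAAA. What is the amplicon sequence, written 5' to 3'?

5'-AAACCCGGGGCGTTGAATGGAGGGGTTTACAGCTTAATGACGTCC-3'

Scanning the template, AAACCCGGGGCGTT occurs at positions 8–21; this primer anneals to the bottom strand there with its 3' end pointing downstream.
Reverse complement of the reverse primer: TTTACAGCTTAATGACGTCC. This occurs on the top strand at positions 33–52.
The product is the template from position 8 through 52 (45 bp).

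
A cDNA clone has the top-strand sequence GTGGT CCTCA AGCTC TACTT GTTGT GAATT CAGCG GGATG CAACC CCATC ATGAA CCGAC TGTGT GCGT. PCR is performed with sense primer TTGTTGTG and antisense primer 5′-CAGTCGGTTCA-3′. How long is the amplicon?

Scanning the template, TTGTTGTG occurs at positions 19–26; this primer anneals to the bottom strand there with its 3' end pointing downstream.
Reverse complement of the reverse primer: TGAACCGACTG. This occurs on the top strand at positions 52–62.
Amplicon spans positions 19–62: 44 bp.

44 bp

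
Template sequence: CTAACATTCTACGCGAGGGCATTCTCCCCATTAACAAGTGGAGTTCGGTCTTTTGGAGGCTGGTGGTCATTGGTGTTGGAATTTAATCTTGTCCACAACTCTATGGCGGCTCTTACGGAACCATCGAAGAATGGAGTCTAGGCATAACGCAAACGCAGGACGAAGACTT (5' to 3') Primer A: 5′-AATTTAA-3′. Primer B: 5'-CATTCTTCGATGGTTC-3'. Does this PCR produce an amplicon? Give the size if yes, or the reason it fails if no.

Yes — a 54 bp product.

Primer A (AATTTAA) matches the top strand at positions 80–86; it acts as a forward primer.
Primer B's reverse complement is GAACCATCGAAGAATG, matching the top strand at positions 118–133; it acts as a reverse primer.
The 3' ends face each other across positions 80–133, giving a 54 bp product.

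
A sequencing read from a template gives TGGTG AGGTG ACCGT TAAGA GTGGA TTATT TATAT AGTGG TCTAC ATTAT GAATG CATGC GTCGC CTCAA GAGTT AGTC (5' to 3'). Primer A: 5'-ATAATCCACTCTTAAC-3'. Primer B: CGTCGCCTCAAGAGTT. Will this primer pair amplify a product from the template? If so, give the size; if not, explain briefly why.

No product — the primers' 3' ends point away from each other.

Primer A (ATAATCCACTCTTAAC) has reverse complement GTTAAGAGTGGATTAT, which matches the top strand at positions 14–29; primer A anneals to the top strand there with its 3' end pointing upstream toward position 14.
Primer B (CGTCGCCTCAAGAGTT) matches the top strand directly at positions 60–75; it anneals to the bottom strand with its 3' end pointing downstream toward position 75.
The 3' ends diverge (primer A extends toward position 1, primer B toward position 79), so the primers never converge on a shared product.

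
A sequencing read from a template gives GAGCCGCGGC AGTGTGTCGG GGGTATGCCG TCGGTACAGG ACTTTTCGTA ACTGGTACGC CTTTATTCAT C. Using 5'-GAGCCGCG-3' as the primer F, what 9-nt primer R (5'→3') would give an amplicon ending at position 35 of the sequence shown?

The forward primer binds at positions 1–8; the product's 3' end on the top strand is position 35.
The reverse primer anneals to the top strand over positions 27–35, i.e. to GCCGTCGGT.
Its sequence written 5'→3' is the reverse complement: ACCGACGGC.

5'-ACCGACGGC-3'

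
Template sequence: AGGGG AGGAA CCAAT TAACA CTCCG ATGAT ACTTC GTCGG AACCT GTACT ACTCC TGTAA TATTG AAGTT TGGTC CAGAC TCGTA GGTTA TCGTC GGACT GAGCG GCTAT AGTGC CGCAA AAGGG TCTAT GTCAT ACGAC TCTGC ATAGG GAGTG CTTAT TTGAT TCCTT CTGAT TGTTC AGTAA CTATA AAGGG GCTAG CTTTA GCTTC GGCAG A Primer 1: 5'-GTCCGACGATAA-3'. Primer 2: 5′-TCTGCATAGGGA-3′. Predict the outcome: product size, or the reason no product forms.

No product — the primers' 3' ends point away from each other.

Primer 1 (GTCCGACGATAA) has reverse complement TTATCGTCGGAC, which matches the top strand at positions 88–99; primer 1 anneals to the top strand there with its 3' end pointing upstream toward position 88.
Primer 2 (TCTGCATAGGGA) matches the top strand directly at positions 141–152; it anneals to the bottom strand with its 3' end pointing downstream toward position 152.
The 3' ends diverge (primer 1 extends toward position 1, primer 2 toward position 216), so the primers never converge on a shared product.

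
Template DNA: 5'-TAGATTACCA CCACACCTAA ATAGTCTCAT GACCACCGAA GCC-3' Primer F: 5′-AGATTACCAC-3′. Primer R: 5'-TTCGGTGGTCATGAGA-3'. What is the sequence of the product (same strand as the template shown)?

The forward primer matches the template at positions 2–11.
Taking the reverse complement of TTCGGTGGTCATGAGA gives TCTCATGACCACCGAA, found at positions 25–40 on the template; the primer anneals here to the top strand with its 3' end pointing upstream.
The product is the template from position 2 through 40 (39 bp).

5'-AGATTACCACCACACCTAAATAGTCTCATGACCACCGAA-3'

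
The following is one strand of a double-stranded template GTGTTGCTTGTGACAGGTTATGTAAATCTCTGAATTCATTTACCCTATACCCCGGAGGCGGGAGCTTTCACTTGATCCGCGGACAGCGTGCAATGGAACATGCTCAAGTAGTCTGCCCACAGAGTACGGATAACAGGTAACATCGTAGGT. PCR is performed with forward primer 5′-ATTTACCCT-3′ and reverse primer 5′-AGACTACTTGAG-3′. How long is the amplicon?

Forward primer ATTTACCCT is found on the top strand at positions 38–46.
Taking the reverse complement of AGACTACTTGAG gives CTCAAGTAGTCT, found at positions 103–114 on the template; the primer anneals here to the top strand with its 3' end pointing upstream.
Amplicon spans positions 38–114: 77 bp.

77 bp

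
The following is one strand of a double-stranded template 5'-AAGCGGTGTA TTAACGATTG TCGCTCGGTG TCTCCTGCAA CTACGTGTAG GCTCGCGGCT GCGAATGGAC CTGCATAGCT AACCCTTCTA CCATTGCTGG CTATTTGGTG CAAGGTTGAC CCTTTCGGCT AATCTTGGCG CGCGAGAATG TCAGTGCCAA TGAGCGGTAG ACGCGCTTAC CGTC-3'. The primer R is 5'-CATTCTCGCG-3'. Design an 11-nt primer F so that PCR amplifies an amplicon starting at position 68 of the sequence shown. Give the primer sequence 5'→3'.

5'-GACCTGCATAG-3'

The reverse primer's reverse complement CGCGAGAATG matches the template at positions 141–150; the product starts at position 68.
The forward primer is identical to the top strand over positions 68–78: GACCTGCATAG.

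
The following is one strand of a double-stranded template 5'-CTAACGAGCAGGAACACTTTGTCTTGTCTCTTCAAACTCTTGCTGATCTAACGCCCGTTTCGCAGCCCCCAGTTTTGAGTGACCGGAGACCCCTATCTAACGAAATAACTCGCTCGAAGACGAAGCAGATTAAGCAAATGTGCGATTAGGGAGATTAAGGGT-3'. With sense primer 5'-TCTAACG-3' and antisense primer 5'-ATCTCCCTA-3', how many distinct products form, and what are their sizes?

Two products: 109 bp, 60 bp

The forward primer TCTAACG matches the top strand at positions 47–53, 96–102.
The reverse primer's reverse complement is TAGGGAGAT, matching at positions 147–155.
Each forward site pairs with the reverse site to give a product ending at position 155: sizes 109, 60 bp.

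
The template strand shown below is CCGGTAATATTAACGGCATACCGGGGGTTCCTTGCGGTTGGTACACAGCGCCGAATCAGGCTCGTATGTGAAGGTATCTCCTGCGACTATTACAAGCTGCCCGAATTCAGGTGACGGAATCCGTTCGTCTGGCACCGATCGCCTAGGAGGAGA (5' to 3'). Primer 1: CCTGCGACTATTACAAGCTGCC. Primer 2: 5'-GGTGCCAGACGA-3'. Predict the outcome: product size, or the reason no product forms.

Yes — a 57 bp product.

Primer 1 (CCTGCGACTATTACAAGCTGCC) matches the top strand at positions 80–101; it acts as a forward primer.
Primer 2's reverse complement is TCGTCTGGCACC, matching the top strand at positions 125–136; it acts as a reverse primer.
The 3' ends face each other across positions 80–136, giving a 57 bp product.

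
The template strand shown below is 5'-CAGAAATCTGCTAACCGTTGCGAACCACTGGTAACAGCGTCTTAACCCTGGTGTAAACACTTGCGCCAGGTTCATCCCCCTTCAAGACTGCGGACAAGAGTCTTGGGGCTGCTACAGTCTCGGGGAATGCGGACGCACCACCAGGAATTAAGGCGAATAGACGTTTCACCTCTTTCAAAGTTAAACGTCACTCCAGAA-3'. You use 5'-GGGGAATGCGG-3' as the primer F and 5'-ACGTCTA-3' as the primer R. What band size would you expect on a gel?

Forward primer GGGGAATGCGG is found on the top strand at positions 122–132.
The reverse primer's reverse complement is TAGACGT, which matches the template at positions 158–164.
The product runs from position 122 to position 164, so its length is 164 − 122 + 1 = 43 bp.

43 bp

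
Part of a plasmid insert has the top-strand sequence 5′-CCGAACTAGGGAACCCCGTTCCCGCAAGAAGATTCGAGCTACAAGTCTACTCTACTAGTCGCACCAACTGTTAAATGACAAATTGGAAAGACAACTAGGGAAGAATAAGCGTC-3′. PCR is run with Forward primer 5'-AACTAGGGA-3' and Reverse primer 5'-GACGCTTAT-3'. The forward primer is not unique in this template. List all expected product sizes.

The forward primer AACTAGGGA matches the top strand at positions 4–12, 93–101.
The reverse primer's reverse complement is ATAAGCGTC, matching at positions 105–113.
Each forward site pairs with the reverse site to give a product ending at position 113: sizes 110, 21 bp.

110 bp, 21 bp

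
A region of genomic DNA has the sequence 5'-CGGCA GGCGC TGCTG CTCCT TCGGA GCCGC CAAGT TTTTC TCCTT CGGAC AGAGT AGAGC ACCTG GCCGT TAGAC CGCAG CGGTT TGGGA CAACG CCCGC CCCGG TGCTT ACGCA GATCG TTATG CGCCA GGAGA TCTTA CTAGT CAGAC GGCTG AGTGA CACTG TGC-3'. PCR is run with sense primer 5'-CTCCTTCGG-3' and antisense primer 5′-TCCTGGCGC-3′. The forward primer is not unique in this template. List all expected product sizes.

The forward primer CTCCTTCGG matches the top strand at positions 16–24, 40–48.
The reverse primer's reverse complement is GCGCCAGGA, matching at positions 125–133.
Each forward site pairs with the reverse site to give a product ending at position 133: sizes 118, 94 bp.

118 bp, 94 bp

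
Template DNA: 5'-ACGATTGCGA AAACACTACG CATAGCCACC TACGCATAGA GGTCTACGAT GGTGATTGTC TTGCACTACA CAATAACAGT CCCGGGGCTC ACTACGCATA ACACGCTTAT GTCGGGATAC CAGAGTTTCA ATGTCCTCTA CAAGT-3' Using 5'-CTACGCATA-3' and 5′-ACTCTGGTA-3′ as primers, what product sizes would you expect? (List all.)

The forward primer CTACGCATA matches the top strand at positions 16–24, 30–38, 92–100.
The reverse primer's reverse complement is TACCAGAGT, matching at positions 118–126.
Each forward site pairs with the reverse site to give a product ending at position 126: sizes 111, 97, 35 bp.

111 bp, 97 bp, 35 bp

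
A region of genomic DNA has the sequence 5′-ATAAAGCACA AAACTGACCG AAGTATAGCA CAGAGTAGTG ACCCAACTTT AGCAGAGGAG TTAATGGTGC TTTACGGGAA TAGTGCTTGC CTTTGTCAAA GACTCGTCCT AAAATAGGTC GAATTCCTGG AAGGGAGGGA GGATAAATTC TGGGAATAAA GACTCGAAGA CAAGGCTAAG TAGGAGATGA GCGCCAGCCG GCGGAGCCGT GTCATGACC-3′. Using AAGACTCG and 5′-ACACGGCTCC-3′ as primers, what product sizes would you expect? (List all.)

The forward primer AAGACTCG matches the top strand at positions 99–106, 159–166.
The reverse primer's reverse complement is GGAGCCGTGT, matching at positions 203–212.
Each forward site pairs with the reverse site to give a product ending at position 212: sizes 114, 54 bp.

114 bp, 54 bp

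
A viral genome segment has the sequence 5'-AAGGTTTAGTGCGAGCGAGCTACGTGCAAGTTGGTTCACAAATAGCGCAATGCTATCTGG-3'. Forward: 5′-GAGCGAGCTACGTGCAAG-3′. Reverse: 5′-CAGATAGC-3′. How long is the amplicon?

Scanning the template, GAGCGAGCTACGTGCAAG occurs at positions 13–30; this primer anneals to the bottom strand there with its 3' end pointing downstream.
Taking the reverse complement of CAGATAGC gives GCTATCTG, found at positions 52–59 on the template; the primer anneals here to the top strand with its 3' end pointing upstream.
Product length = (reverse-primer end) − (forward-primer start) + 1 = 59 − 13 + 1 = 47 bp.

47 bp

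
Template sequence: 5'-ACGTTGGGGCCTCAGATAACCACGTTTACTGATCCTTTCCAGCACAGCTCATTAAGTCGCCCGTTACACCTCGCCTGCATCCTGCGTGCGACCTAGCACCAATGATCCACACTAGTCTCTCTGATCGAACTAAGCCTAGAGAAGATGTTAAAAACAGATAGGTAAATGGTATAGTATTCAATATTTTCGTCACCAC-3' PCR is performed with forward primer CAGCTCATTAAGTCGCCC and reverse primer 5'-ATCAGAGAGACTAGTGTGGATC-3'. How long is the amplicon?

The forward primer matches the template at positions 45–62.
Reverse complement of the reverse primer: GATCCACACTAGTCTCTCTGAT. This occurs on the top strand at positions 104–125.
Product length = (reverse-primer end) − (forward-primer start) + 1 = 125 − 45 + 1 = 81 bp.

81 bp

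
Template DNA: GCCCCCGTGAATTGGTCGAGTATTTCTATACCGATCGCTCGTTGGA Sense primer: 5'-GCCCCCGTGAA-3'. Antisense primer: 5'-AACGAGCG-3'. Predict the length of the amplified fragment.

43 bp

The forward primer matches the template at positions 1–11.
Reverse complement of the reverse primer: CGCTCGTT. This occurs on the top strand at positions 36–43.
Product length = (reverse-primer end) − (forward-primer start) + 1 = 43 − 1 + 1 = 43 bp.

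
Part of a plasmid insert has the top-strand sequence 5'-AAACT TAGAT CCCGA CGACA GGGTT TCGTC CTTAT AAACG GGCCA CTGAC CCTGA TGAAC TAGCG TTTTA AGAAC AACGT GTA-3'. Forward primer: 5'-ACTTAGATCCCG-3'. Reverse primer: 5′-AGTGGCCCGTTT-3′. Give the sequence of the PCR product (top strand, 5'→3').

Forward primer ACTTAGATCCCG is found on the top strand at positions 3–14.
Taking the reverse complement of AGTGGCCCGTTT gives AAACGGGCCACT, found at positions 36–47 on the template; the primer anneals here to the top strand with its 3' end pointing upstream.
The product is the template from position 3 through 47 (45 bp).

5'-ACTTAGATCCCGACGACAGGGTTTCGTCCTTATAAACGGGCCACT-3'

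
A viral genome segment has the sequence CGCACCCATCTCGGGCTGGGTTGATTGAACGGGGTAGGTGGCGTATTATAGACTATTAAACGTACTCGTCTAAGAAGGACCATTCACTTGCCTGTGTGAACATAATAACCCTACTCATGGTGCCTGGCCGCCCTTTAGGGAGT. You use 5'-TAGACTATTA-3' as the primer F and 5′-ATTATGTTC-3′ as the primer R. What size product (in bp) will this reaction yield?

The forward primer matches the template at positions 49–58.
Reverse complement of the reverse primer: GAACATAAT. This occurs on the top strand at positions 98–106.
Amplicon spans positions 49–106: 58 bp.

58 bp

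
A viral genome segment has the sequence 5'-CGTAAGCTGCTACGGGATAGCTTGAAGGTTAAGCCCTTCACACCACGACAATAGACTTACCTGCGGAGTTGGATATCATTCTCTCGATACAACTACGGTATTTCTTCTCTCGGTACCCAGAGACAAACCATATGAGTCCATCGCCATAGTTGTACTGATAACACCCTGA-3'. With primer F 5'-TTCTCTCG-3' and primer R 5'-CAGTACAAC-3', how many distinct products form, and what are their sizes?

Two products: 79 bp, 53 bp

The forward primer TTCTCTCG matches the top strand at positions 79–86, 105–112.
The reverse primer's reverse complement is GTTGTACTG, matching at positions 149–157.
Each forward site pairs with the reverse site to give a product ending at position 157: sizes 79, 53 bp.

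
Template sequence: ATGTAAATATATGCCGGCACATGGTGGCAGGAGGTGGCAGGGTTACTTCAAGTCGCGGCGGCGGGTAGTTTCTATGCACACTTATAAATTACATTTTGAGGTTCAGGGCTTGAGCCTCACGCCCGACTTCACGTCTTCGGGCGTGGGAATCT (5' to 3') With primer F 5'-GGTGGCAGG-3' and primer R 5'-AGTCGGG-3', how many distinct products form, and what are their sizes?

Two products: 106 bp, 96 bp

The forward primer GGTGGCAGG matches the top strand at positions 23–31, 33–41.
The reverse primer's reverse complement is CCCGACT, matching at positions 122–128.
Each forward site pairs with the reverse site to give a product ending at position 128: sizes 106, 96 bp.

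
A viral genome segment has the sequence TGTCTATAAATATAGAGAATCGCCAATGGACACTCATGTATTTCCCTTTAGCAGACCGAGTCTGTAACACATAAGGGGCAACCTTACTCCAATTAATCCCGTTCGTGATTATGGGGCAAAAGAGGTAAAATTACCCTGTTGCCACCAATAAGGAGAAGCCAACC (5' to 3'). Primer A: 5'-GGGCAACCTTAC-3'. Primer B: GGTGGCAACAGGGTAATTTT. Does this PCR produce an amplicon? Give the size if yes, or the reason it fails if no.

Yes — a 71 bp product.

Primer A (GGGCAACCTTAC) matches the top strand at positions 76–87; it acts as a forward primer.
Primer B's reverse complement is AAAATTACCCTGTTGCCACC, matching the top strand at positions 127–146; it acts as a reverse primer.
The 3' ends face each other across positions 76–146, giving a 71 bp product.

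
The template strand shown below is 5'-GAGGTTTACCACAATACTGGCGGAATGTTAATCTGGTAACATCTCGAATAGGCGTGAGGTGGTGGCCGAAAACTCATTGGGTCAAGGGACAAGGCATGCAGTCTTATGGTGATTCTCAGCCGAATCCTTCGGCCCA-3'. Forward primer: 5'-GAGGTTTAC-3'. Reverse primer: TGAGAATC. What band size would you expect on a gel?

118 bp

The forward primer matches the template at positions 1–9.
The reverse primer's reverse complement is GATTCTCA, which matches the template at positions 111–118.
The product runs from position 1 to position 118, so its length is 118 − 1 + 1 = 118 bp.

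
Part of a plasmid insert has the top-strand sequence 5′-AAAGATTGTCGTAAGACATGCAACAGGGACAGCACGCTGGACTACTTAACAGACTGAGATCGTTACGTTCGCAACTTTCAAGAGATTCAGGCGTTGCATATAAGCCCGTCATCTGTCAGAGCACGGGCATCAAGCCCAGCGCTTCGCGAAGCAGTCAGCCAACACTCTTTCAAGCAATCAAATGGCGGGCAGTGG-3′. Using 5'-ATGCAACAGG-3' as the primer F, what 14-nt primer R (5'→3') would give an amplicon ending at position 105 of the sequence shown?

The forward primer binds at positions 18–27; the product's 3' end on the top strand is position 105.
The reverse primer anneals to the top strand over positions 92–105, i.e. to CGTTGCATATAAGC.
Its sequence written 5'→3' is the reverse complement: GCTTATATGCAACG.

5'-GCTTATATGCAACG-3'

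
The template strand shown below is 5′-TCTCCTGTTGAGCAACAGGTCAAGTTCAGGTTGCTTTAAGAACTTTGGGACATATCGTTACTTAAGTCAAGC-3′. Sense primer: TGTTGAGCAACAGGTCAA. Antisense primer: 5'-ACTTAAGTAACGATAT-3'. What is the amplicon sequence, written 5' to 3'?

5'-TGTTGAGCAACAGGTCAAGTTCAGGTTGCTTTAAGAACTTTGGGACATATCGTTACTTAAGT-3'

Forward primer TGTTGAGCAACAGGTCAA is found on the top strand at positions 6–23.
Taking the reverse complement of ACTTAAGTAACGATAT gives ATATCGTTACTTAAGT, found at positions 52–67 on the template; the primer anneals here to the top strand with its 3' end pointing upstream.
The product is the template from position 6 through 67 (62 bp).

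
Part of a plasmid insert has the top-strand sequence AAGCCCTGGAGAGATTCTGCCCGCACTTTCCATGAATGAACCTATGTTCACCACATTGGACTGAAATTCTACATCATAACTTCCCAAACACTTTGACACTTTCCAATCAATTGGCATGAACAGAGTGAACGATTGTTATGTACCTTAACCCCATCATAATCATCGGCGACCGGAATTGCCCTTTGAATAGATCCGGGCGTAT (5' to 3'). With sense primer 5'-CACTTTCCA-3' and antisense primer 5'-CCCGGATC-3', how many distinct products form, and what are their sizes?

Two products: 174 bp, 101 bp

The forward primer CACTTTCCA matches the top strand at positions 24–32, 97–105.
The reverse primer's reverse complement is GATCCGGG, matching at positions 190–197.
Each forward site pairs with the reverse site to give a product ending at position 197: sizes 174, 101 bp.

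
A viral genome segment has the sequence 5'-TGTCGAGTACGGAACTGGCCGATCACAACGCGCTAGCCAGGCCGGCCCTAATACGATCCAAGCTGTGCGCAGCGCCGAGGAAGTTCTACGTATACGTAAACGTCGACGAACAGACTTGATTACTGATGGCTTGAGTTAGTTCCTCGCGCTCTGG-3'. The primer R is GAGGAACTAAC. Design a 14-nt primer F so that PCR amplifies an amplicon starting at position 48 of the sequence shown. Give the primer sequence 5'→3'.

5'-CTAATACGATCCAA-3'

The reverse primer's reverse complement GTTAGTTCCTC matches the template at positions 135–145; the product starts at position 48.
The forward primer is identical to the top strand over positions 48–61: CTAATACGATCCAA.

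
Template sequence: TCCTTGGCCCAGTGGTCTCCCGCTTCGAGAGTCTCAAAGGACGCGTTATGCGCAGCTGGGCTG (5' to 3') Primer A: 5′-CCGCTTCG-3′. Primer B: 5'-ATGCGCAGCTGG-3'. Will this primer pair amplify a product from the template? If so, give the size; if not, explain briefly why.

No product — both primers anneal to the same strand and extend in the same direction.

Primer A (CCGCTTCG) matches the top strand at positions 20–27 (3' end points downstream).
Primer B (ATGCGCAGCTGG) also matches the top strand directly, at positions 48–59 — its reverse complement CCAGCTGCGCAT is not present.
Both primers anneal to the bottom strand with 3' ends pointing the same way, so neither can prime synthesis back toward the other.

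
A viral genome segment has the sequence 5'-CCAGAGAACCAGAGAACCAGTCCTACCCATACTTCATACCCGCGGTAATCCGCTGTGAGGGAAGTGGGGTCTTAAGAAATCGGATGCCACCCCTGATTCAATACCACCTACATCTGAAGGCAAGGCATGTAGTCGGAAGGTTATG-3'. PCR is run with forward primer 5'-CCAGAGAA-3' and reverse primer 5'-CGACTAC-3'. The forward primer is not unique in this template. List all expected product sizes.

135 bp, 127 bp

The forward primer CCAGAGAA matches the top strand at positions 1–8, 9–16.
The reverse primer's reverse complement is GTAGTCG, matching at positions 129–135.
Each forward site pairs with the reverse site to give a product ending at position 135: sizes 135, 127 bp.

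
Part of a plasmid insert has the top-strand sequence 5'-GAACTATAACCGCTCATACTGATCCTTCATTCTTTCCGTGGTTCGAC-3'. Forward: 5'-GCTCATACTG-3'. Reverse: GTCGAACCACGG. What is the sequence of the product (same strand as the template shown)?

5'-GCTCATACTGATCCTTCATTCTTTCCGTGGTTCGAC-3'

Forward primer GCTCATACTG is found on the top strand at positions 12–21.
Reverse complement of the reverse primer: CCGTGGTTCGAC. This occurs on the top strand at positions 36–47.
The product is the template from position 12 through 47 (36 bp).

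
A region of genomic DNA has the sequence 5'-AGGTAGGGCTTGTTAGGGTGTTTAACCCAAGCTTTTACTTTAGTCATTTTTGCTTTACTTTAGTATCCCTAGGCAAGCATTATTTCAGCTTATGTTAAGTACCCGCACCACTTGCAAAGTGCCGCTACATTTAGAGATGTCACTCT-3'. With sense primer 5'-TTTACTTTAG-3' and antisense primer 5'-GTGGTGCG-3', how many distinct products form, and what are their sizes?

Two products: 78 bp, 58 bp

The forward primer TTTACTTTAG matches the top strand at positions 34–43, 54–63.
The reverse primer's reverse complement is CGCACCAC, matching at positions 104–111.
Each forward site pairs with the reverse site to give a product ending at position 111: sizes 78, 58 bp.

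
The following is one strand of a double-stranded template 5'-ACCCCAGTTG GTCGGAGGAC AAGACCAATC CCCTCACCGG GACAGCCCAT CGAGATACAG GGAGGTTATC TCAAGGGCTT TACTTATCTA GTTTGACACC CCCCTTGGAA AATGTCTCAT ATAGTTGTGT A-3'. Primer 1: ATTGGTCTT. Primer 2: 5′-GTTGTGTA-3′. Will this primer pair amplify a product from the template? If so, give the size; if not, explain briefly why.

No product — the primers' 3' ends point away from each other.

Primer 1 (ATTGGTCTT) has reverse complement AAGACCAAT, which matches the top strand at positions 21–29; primer 1 anneals to the top strand there with its 3' end pointing upstream toward position 21.
Primer 2 (GTTGTGTA) matches the top strand directly at positions 124–131; it anneals to the bottom strand with its 3' end pointing downstream toward position 131.
The 3' ends diverge (primer 1 extends toward position 1, primer 2 toward position 131), so the primers never converge on a shared product.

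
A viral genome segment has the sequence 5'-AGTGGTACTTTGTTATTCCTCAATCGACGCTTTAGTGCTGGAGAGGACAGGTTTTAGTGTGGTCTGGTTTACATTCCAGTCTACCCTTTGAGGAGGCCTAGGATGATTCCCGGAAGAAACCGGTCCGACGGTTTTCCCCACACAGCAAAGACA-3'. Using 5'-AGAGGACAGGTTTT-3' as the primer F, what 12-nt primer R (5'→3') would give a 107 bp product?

The forward primer binds at positions 42–55, so a 107 bp product ends at position 42 + 107 − 1 = 148.
The reverse primer anneals to the top strand over positions 137–148, i.e. to CCCACACAGCAA.
Its sequence written 5'→3' is the reverse complement: TTGCTGTGTGGG.

5'-TTGCTGTGTGGG-3'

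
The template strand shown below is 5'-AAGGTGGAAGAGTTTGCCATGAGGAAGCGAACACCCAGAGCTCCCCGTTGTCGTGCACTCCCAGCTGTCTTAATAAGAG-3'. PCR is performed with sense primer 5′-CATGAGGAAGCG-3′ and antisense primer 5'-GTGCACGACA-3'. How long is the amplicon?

41 bp

The forward primer matches the template at positions 18–29.
Reverse complement of the reverse primer: TGTCGTGCAC. This occurs on the top strand at positions 49–58.
The product runs from position 18 to position 58, so its length is 58 − 18 + 1 = 41 bp.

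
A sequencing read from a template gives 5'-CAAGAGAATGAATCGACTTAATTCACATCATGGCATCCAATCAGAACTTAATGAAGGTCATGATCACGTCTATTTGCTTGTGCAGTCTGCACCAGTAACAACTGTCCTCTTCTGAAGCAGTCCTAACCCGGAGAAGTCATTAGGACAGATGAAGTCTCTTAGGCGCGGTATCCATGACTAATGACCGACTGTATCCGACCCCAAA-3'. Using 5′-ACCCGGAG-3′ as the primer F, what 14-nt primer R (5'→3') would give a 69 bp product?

The forward primer binds at positions 126–133, so a 69 bp product ends at position 126 + 69 − 1 = 194.
The reverse primer anneals to the top strand over positions 181–194, i.e. to ATGACCGACTGTAT.
Its sequence written 5'→3' is the reverse complement: ATACAGTCGGTCAT.

5'-ATACAGTCGGTCAT-3'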